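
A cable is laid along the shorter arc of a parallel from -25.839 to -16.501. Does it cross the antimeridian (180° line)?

No

Signed shortest Δλ = ((-16.501 − -25.839 + 180) mod 360) − 180 = 9.338°.
Going east by 9.338° from -25.839° reaches -16.501° without touching 180°.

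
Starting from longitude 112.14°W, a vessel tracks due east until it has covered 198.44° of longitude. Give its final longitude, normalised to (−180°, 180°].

86.30°E

Start at -112.14°; shift +198.44° → +86.30°.
+86.30° already lies in (−180°, 180°].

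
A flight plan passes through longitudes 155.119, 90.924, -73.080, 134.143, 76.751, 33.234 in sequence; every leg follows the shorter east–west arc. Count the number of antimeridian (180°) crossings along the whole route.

Leg 1: +155.119° → +90.924°, shortest Δλ = -64.195° (west) — does not cross 180°.
Leg 2: +90.924° → -73.080°, shortest Δλ = -164.004° (west) — does not cross 180°.
Leg 3: -73.080° → +134.143°, shortest Δλ = -152.777° (west) — crosses 180°.
Leg 4: +134.143° → +76.751°, shortest Δλ = -57.392° (west) — does not cross 180°.
Leg 5: +76.751° → +33.234°, shortest Δλ = -43.517° (west) — does not cross 180°.
Total crossings: 1.

1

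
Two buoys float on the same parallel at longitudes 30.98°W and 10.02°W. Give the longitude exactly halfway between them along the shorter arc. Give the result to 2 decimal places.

20.50°W

Signed shortest Δλ from -30.98° to -10.02° is +20.96°.
Midpoint longitude = -30.98° + (+20.96°)/2 = -30.98° + 10.48° = -20.50°.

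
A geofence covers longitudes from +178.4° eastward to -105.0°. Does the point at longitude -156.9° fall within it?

Yes

Band width going east from +178.4° to -105.0°: ((-105.0 − 178.4) mod 360) = 76.6°.
Offset of -156.9° east of the west edge: ((-156.9 − 178.4) mod 360) = 24.7°.
24.7° ≤ 76.6° ⇒ inside.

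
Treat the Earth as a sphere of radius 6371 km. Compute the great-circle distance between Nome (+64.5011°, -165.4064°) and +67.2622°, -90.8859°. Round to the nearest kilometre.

Δλ = -90.8859 − -165.4064 = 74.5205°.
Δφ = 67.2622 − 64.5011 = 2.7611°.
a = sin²(Δφ/2) + cos φ₁ · cos φ₂ · sin²(Δλ/2) = 0.061572.
c = 2·atan2(√a, √(1−a)) = 0.50151 rad → d = 6371·c ≈ 3195.14 km.

3195 km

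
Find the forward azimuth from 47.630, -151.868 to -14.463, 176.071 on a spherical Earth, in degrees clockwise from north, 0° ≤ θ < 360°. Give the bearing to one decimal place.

Δλ = 176.071 − -151.868 = 327.939°; wrapped into (−180°, 180°]: -32.061°.
θ = atan2( sin Δλ · cos φ₂ , cos φ₁ · sin φ₂ − sin φ₁ · cos φ₂ · cos Δλ )
  = atan2(-0.51400, -0.77460) = -146.433° → normalised to [0°, 360°): 213.567°.

213.6°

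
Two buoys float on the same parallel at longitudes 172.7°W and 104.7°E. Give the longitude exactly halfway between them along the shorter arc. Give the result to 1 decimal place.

146.0°E

Signed shortest Δλ from -172.7° to +104.7° is -82.6°.
Midpoint longitude = -172.7° + (-82.6°)/2 = -172.7° − 41.3° = -214.0°.
Normalise into (−180°, 180°]: +146.0°.
(The naïve average (-172.7 + +104.7)/2 = -34.0° is on the wrong side of the globe.)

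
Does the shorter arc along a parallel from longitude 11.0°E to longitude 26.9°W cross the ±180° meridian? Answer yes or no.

Signed shortest Δλ = ((-26.9 − 11.0 + 180) mod 360) − 180 = -37.9°.
Going west by 37.9° from +11.0° reaches -26.9° without touching 180°.

No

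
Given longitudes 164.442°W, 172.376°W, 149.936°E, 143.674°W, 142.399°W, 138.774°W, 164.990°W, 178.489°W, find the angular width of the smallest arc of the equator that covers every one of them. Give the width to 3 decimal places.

Sort the longitudes: -178.489°, -172.376°, -164.990°, -164.442°, -143.674°, -142.399°, -138.774°, +149.936°.
Eastward gaps between consecutive values (wrapping around): 6.113°, 7.386°, 0.548°, 20.768°, 1.275°, 3.625°, 288.710°, 31.575°.
Largest gap = 288.710° ⇒ minimal covering band is its complement: 360° − 288.710° = 71.290°.
Band runs from +149.936° eastward to -138.774°, crossing the antimeridian.

71.290°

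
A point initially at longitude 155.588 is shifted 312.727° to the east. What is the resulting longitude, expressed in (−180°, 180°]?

Start at +155.588°; shift +312.727° → +468.315°.
+468.315° lies outside (−180°, 180°]; subtract 360° → +108.315°.

+108.315°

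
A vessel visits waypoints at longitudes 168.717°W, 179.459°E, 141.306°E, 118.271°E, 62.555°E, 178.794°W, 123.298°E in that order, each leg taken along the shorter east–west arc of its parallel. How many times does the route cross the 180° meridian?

Leg 1: -168.717° → +179.459°, shortest Δλ = -11.824° (west) — crosses 180°.
Leg 2: +179.459° → +141.306°, shortest Δλ = -38.153° (west) — does not cross 180°.
Leg 3: +141.306° → +118.271°, shortest Δλ = -23.035° (west) — does not cross 180°.
Leg 4: +118.271° → +62.555°, shortest Δλ = -55.716° (west) — does not cross 180°.
Leg 5: +62.555° → -178.794°, shortest Δλ = 118.651° (east) — crosses 180°.
Leg 6: -178.794° → +123.298°, shortest Δλ = -57.908° (west) — crosses 180°.
Total crossings: 3.

3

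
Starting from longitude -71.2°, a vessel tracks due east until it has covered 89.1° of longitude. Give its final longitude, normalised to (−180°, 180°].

Start at -71.2°; shift +89.1° → +17.9°.
+17.9° already lies in (−180°, 180°].

+17.9°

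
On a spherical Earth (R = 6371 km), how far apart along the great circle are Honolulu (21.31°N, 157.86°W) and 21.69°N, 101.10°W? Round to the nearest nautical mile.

Δλ = -101.10 − -157.86 = 56.76°.
Δφ = 21.69 − 21.31 = 0.38°.
a = sin²(Δφ/2) + cos φ₁ · cos φ₂ · sin²(Δλ/2) = 0.195588.
c = 2·atan2(√a, √(1−a)) = 0.91622 rad → d = 6371·c ≈ 5837.23 km ≈ 3151.85 nmi.

3152 nmi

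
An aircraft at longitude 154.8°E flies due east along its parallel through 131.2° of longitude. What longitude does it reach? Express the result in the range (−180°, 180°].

74.0°W

Start at +154.8°; shift +131.2° → +286.0°.
+286.0° lies outside (−180°, 180°]; subtract 360° → -74.0°.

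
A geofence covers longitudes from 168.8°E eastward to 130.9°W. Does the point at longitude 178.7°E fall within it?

Band width going east from +168.8° to -130.9°: ((-130.9 − 168.8) mod 360) = 60.3°.
Offset of +178.7° east of the west edge: ((178.7 − 168.8) mod 360) = 9.9°.
9.9° ≤ 60.3° ⇒ inside.

Yes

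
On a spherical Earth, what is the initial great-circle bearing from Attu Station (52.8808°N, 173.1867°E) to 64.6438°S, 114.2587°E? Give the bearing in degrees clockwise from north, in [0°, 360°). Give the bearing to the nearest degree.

Δλ = 114.2587 − 173.1867 = -58.9280°.
θ = atan2( sin Δλ · cos φ₂ , cos φ₁ · sin φ₂ − sin φ₁ · cos φ₂ · cos Δλ )
  = atan2(-0.36680, -0.72158) = -153.054° → normalised to [0°, 360°): 206.946°.

207°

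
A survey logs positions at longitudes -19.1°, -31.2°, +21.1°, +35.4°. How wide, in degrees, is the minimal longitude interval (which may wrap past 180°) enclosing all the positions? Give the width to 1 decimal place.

Sort the longitudes: -31.2°, -19.1°, +21.1°, +35.4°.
Eastward gaps between consecutive values (wrapping around): 12.1°, 40.2°, 14.3°, 293.4°.
Largest gap = 293.4° ⇒ minimal covering band is its complement: 360° − 293.4° = 66.6°.
Band runs from -31.2° eastward to +35.4°.

66.6°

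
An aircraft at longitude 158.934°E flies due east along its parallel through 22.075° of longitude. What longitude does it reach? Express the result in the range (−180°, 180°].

178.991°W

Start at +158.934°; shift +22.075° → +181.009°.
+181.009° lies outside (−180°, 180°]; subtract 360° → -178.991°.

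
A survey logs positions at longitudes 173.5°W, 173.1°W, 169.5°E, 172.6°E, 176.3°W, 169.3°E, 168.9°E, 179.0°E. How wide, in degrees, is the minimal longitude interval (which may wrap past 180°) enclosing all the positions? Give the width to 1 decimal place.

18.0°

Sort the longitudes: -176.3°, -173.5°, -173.1°, +168.9°, +169.3°, +169.5°, +172.6°, +179.0°.
Eastward gaps between consecutive values (wrapping around): 2.8°, 0.4°, 342.0°, 0.4°, 0.2°, 3.1°, 6.4°, 4.7°.
Largest gap = 342.0° ⇒ minimal covering band is its complement: 360° − 342.0° = 18.0°.
Band runs from +168.9° eastward to -173.1°, crossing the antimeridian.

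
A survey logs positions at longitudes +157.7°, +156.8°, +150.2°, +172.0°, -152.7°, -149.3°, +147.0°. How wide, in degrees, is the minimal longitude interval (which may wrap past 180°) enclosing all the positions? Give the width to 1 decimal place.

63.7°

Sort the longitudes: -152.7°, -149.3°, +147.0°, +150.2°, +156.8°, +157.7°, +172.0°.
Eastward gaps between consecutive values (wrapping around): 3.4°, 296.3°, 3.2°, 6.6°, 0.9°, 14.3°, 35.3°.
Largest gap = 296.3° ⇒ minimal covering band is its complement: 360° − 296.3° = 63.7°.
Band runs from +147.0° eastward to -149.3°, crossing the antimeridian.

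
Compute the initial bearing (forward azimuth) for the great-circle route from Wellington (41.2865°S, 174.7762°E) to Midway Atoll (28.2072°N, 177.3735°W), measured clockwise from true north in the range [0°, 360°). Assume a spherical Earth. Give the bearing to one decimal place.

7.4°

Δλ = -177.3735 − 174.7762 = -352.1497°; wrapped into (−180°, 180°]: 7.8503°.
θ = atan2( sin Δλ · cos φ₂ , cos φ₁ · sin φ₂ − sin φ₁ · cos φ₂ · cos Δλ )
  = atan2(0.12036, 0.93118) = 7.365° → normalised to [0°, 360°): 7.365°.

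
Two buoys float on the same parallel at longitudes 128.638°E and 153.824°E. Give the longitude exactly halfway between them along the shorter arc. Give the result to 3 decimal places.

141.231°E

Signed shortest Δλ from +128.638° to +153.824° is +25.186°.
Midpoint longitude = +128.638° + (+25.186°)/2 = +128.638° + 12.593° = +141.231°.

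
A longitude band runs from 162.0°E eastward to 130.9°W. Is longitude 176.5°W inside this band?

Band width going east from +162.0° to -130.9°: ((-130.9 − 162.0) mod 360) = 67.1°.
Offset of -176.5° east of the west edge: ((-176.5 − 162.0) mod 360) = 21.5°.
21.5° ≤ 67.1° ⇒ inside.

Yes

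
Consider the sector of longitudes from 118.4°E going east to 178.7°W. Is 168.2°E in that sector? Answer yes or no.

Band width going east from +118.4° to -178.7°: ((-178.7 − 118.4) mod 360) = 62.9°.
Offset of +168.2° east of the west edge: ((168.2 − 118.4) mod 360) = 49.8°.
49.8° ≤ 62.9° ⇒ inside.

Yes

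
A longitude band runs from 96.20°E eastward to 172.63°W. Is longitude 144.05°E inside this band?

Band width going east from +96.20° to -172.63°: ((-172.63 − 96.20) mod 360) = 91.17°.
Offset of +144.05° east of the west edge: ((144.05 − 96.20) mod 360) = 47.85°.
47.85° ≤ 91.17° ⇒ inside.

Yes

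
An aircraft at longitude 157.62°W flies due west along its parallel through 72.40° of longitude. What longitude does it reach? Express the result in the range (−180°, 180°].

Start at -157.62°; shift −72.40° → -230.02°.
-230.02° lies outside (−180°, 180°]; add 360° → +129.98°.

129.98°E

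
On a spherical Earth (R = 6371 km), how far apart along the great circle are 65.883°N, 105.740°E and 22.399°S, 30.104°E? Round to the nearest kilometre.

Δλ = 30.104 − 105.740 = -75.636°.
Δφ = -22.399 − 65.883 = -88.282°.
a = sin²(Δφ/2) + cos φ₁ · cos φ₂ · sin²(Δλ/2) = 0.627037.
c = 2·atan2(√a, √(1−a)) = 1.82769 rad → d = 6371·c ≈ 11644.19 km.

11644 km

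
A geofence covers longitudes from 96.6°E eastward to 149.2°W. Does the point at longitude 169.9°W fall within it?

Band width going east from +96.6° to -149.2°: ((-149.2 − 96.6) mod 360) = 114.2°.
Offset of -169.9° east of the west edge: ((-169.9 − 96.6) mod 360) = 93.5°.
93.5° ≤ 114.2° ⇒ inside.

Yes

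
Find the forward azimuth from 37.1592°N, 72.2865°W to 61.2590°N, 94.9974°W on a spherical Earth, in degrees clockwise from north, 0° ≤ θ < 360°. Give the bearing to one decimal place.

336.7°

Δλ = -94.9974 − -72.2865 = -22.7109°.
θ = atan2( sin Δλ · cos φ₂ , cos φ₁ · sin φ₂ − sin φ₁ · cos φ₂ · cos Δλ )
  = atan2(-0.18565, 0.43085) = -23.311° → normalised to [0°, 360°): 336.689°.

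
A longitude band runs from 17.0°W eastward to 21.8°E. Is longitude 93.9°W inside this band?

No

Band width going east from -17.0° to +21.8°: ((21.8 − -17.0) mod 360) = 38.8°.
Offset of -93.9° east of the west edge: ((-93.9 − -17.0) mod 360) = 283.1°.
283.1° > 38.8° ⇒ outside.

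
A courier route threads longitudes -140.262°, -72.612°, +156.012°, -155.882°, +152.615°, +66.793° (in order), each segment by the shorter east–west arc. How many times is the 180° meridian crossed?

3

Leg 1: -140.262° → -72.612°, shortest Δλ = 67.65° (east) — does not cross 180°.
Leg 2: -72.612° → +156.012°, shortest Δλ = -131.376° (west) — crosses 180°.
Leg 3: +156.012° → -155.882°, shortest Δλ = 48.106° (east) — crosses 180°.
Leg 4: -155.882° → +152.615°, shortest Δλ = -51.503° (west) — crosses 180°.
Leg 5: +152.615° → +66.793°, shortest Δλ = -85.822° (west) — does not cross 180°.
Total crossings: 3.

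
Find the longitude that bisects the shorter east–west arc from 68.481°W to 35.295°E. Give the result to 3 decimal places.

16.593°W

Signed shortest Δλ from -68.481° to +35.295° is +103.776°.
Midpoint longitude = -68.481° + (+103.776°)/2 = -68.481° + 51.888° = -16.593°.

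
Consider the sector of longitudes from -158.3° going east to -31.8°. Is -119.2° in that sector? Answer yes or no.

Band width going east from -158.3° to -31.8°: ((-31.8 − -158.3) mod 360) = 126.5°.
Offset of -119.2° east of the west edge: ((-119.2 − -158.3) mod 360) = 39.1°.
39.1° ≤ 126.5° ⇒ inside.

Yes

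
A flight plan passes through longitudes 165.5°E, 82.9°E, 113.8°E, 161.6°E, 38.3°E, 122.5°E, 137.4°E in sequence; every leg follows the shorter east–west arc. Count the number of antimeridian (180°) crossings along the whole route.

0

Leg 1: +165.5° → +82.9°, shortest Δλ = -82.6° (west) — does not cross 180°.
Leg 2: +82.9° → +113.8°, shortest Δλ = 30.9° (east) — does not cross 180°.
Leg 3: +113.8° → +161.6°, shortest Δλ = 47.8° (east) — does not cross 180°.
Leg 4: +161.6° → +38.3°, shortest Δλ = -123.3° (west) — does not cross 180°.
Leg 5: +38.3° → +122.5°, shortest Δλ = 84.2° (east) — does not cross 180°.
Leg 6: +122.5° → +137.4°, shortest Δλ = 14.9° (east) — does not cross 180°.
Total crossings: 0.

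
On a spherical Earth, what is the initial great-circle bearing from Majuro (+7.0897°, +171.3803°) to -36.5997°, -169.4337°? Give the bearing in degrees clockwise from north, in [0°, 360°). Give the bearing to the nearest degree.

Δλ = -169.4337 − 171.3803 = -340.8140°; wrapped into (−180°, 180°]: 19.1860°.
θ = atan2( sin Δλ · cos φ₂ , cos φ₁ · sin φ₂ − sin φ₁ · cos φ₂ · cos Δλ )
  = atan2(0.26384, -0.68525) = 158.942° → normalised to [0°, 360°): 158.942°.

159°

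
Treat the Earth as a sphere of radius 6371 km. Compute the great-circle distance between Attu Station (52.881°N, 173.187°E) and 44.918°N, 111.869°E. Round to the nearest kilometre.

Δλ = 111.869 − 173.187 = -61.318°.
Δφ = 44.918 − 52.881 = -7.963°.
a = sin²(Δφ/2) + cos φ₁ · cos φ₂ · sin²(Δλ/2) = 0.115938.
c = 2·atan2(√a, √(1−a)) = 0.69489 rad → d = 6371·c ≈ 4427.15 km.

4427 km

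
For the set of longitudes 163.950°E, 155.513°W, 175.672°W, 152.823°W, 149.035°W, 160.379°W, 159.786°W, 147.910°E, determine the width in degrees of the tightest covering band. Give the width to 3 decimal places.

Sort the longitudes: -175.672°, -160.379°, -159.786°, -155.513°, -152.823°, -149.035°, +147.910°, +163.950°.
Eastward gaps between consecutive values (wrapping around): 15.293°, 0.593°, 4.273°, 2.690°, 3.788°, 296.945°, 16.040°, 20.378°.
Largest gap = 296.945° ⇒ minimal covering band is its complement: 360° − 296.945° = 63.055°.
Band runs from +147.910° eastward to -149.035°, crossing the antimeridian.

63.055°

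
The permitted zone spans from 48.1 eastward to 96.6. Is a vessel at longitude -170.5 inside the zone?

Band width going east from +48.1° to +96.6°: ((96.6 − 48.1) mod 360) = 48.5°.
Offset of -170.5° east of the west edge: ((-170.5 − 48.1) mod 360) = 141.4°.
141.4° > 48.5° ⇒ outside.

No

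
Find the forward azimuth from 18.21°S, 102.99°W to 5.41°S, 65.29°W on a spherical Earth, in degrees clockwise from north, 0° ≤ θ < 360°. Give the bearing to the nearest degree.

76°

Δλ = -65.29 − -102.99 = 37.70°.
θ = atan2( sin Δλ · cos φ₂ , cos φ₁ · sin φ₂ − sin φ₁ · cos φ₂ · cos Δλ )
  = atan2(0.60880, 0.15660) = 75.575° → normalised to [0°, 360°): 75.575°.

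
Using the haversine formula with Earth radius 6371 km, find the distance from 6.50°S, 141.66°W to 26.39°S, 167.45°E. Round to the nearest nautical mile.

Δλ = 167.45 − -141.66 = 309.11°; wrapped into (−180°, 180°]: -50.89°.
Δφ = -26.39 − -6.50 = -19.89°.
a = sin²(Δφ/2) + cos φ₁ · cos φ₂ · sin²(Δλ/2) = 0.194121.
c = 2·atan2(√a, √(1−a)) = 0.91252 rad → d = 6371·c ≈ 5813.63 km ≈ 3139.11 nmi.

3139 nmi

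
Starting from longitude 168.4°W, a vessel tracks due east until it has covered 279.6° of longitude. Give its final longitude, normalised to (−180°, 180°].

Start at -168.4°; shift +279.6° → +111.2°.
+111.2° already lies in (−180°, 180°].

111.2°E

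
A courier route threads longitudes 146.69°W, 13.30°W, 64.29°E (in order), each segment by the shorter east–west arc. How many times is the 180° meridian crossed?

Leg 1: -146.69° → -13.30°, shortest Δλ = 133.39° (east) — does not cross 180°.
Leg 2: -13.30° → +64.29°, shortest Δλ = 77.59° (east) — does not cross 180°.
Total crossings: 0.

0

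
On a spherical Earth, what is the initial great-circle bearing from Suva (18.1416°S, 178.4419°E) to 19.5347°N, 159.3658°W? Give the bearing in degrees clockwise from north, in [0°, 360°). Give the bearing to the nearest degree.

Δλ = -159.3658 − 178.4419 = -337.8077°; wrapped into (−180°, 180°]: 22.1923°.
θ = atan2( sin Δλ · cos φ₂ , cos φ₁ · sin φ₂ − sin φ₁ · cos φ₂ · cos Δλ )
  = atan2(0.35597, 0.58946) = 31.128° → normalised to [0°, 360°): 31.128°.

31°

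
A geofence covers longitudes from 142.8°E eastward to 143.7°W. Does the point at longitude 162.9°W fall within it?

Yes

Band width going east from +142.8° to -143.7°: ((-143.7 − 142.8) mod 360) = 73.5°.
Offset of -162.9° east of the west edge: ((-162.9 − 142.8) mod 360) = 54.3°.
54.3° ≤ 73.5° ⇒ inside.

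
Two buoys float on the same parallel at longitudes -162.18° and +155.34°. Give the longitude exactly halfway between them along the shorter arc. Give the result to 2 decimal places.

+176.58°

Signed shortest Δλ from -162.18° to +155.34° is -42.48°.
Midpoint longitude = -162.18° + (-42.48°)/2 = -162.18° − 21.24° = -183.42°.
Normalise into (−180°, 180°]: +176.58°.
(The naïve average (-162.18 + +155.34)/2 = -3.42° is on the wrong side of the globe.)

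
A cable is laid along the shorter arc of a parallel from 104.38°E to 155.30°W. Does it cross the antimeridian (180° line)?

Naïve |-155.30 − 104.38| = 259.68° > 180°, so the shorter arc goes the other way round — across 180°.
Signed shortest Δλ = ((-155.30 − 104.38 + 180) mod 360) − 180 = 100.32°.
Going east by 100.32° from +104.38° passes through 180° before reaching -155.30°.

Yes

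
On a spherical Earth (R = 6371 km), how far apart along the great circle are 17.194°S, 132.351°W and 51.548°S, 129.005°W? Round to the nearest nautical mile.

2069 nmi

Δλ = -129.005 − -132.351 = 3.346°.
Δφ = -51.548 − -17.194 = -34.354°.
a = sin²(Δφ/2) + cos φ₁ · cos φ₂ · sin²(Δλ/2) = 0.087723.
c = 2·atan2(√a, √(1−a)) = 0.60138 rad → d = 6371·c ≈ 3831.41 km ≈ 2068.80 nmi.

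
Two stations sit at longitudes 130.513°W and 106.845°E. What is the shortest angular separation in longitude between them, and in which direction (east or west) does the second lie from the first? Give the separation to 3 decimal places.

Raw difference: 106.845 − -130.513 = 237.358°.
Normalise into (−180°, 180°]: 237.358° − 360° = -122.642°.
Negative ⇒ the second point lies to the west; separation 122.642°.

122.642° west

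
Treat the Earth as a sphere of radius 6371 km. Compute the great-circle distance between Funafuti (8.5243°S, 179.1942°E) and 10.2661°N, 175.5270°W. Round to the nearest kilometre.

2170 km

Δλ = -175.5270 − 179.1942 = -354.7212°; wrapped into (−180°, 180°]: 5.2788°.
Δφ = 10.2661 − -8.5243 = 18.7904°.
a = sin²(Δφ/2) + cos φ₁ · cos φ₂ · sin²(Δλ/2) = 0.028712.
c = 2·atan2(√a, √(1−a)) = 0.34054 rad → d = 6371·c ≈ 2169.55 km.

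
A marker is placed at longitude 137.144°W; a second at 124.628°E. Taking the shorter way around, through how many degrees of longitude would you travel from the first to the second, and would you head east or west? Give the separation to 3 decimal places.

Raw difference: 124.628 − -137.144 = 261.772°.
Normalise into (−180°, 180°]: 261.772° − 360° = -98.228°.
Negative ⇒ the second point lies to the west; separation 98.228°.

98.228° west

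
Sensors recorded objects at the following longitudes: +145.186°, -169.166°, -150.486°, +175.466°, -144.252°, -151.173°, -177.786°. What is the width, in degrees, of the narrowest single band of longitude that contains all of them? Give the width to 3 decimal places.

70.562°

Sort the longitudes: -177.786°, -169.166°, -151.173°, -150.486°, -144.252°, +145.186°, +175.466°.
Eastward gaps between consecutive values (wrapping around): 8.620°, 17.993°, 0.687°, 6.234°, 289.438°, 30.280°, 6.748°.
Largest gap = 289.438° ⇒ minimal covering band is its complement: 360° − 289.438° = 70.562°.
Band runs from +145.186° eastward to -144.252°, crossing the antimeridian.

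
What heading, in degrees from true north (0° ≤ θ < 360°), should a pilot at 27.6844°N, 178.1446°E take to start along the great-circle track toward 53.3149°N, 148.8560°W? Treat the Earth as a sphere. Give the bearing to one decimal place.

34.3°

Δλ = -148.8560 − 178.1446 = -327.0006°; wrapped into (−180°, 180°]: 32.9994°.
θ = atan2( sin Δλ · cos φ₂ , cos φ₁ · sin φ₂ − sin φ₁ · cos φ₂ · cos Δλ )
  = atan2(0.32537, 0.47734) = 34.280° → normalised to [0°, 360°): 34.280°.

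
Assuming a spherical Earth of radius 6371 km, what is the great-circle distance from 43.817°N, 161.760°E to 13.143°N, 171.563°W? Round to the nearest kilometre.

4254 km

Δλ = -171.563 − 161.760 = -333.323°; wrapped into (−180°, 180°]: 26.677°.
Δφ = 13.143 − 43.817 = -30.674°.
a = sin²(Δφ/2) + cos φ₁ · cos φ₂ · sin²(Δλ/2) = 0.107356.
c = 2·atan2(√a, √(1−a)) = 0.66764 rad → d = 6371·c ≈ 4253.51 km.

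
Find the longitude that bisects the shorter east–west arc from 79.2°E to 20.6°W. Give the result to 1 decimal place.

Signed shortest Δλ from +79.2° to -20.6° is -99.8°.
Midpoint longitude = +79.2° + (-99.8°)/2 = +79.2° − 49.9° = +29.3°.

29.3°E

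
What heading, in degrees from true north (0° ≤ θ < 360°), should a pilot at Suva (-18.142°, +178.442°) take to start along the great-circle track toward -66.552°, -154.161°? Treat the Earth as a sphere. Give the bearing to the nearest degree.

166°

Δλ = -154.161 − 178.442 = -332.603°; wrapped into (−180°, 180°]: 27.397°.
θ = atan2( sin Δλ · cos φ₂ , cos φ₁ · sin φ₂ − sin φ₁ · cos φ₂ · cos Δλ )
  = atan2(0.18310, -0.76181) = 166.485° → normalised to [0°, 360°): 166.485°.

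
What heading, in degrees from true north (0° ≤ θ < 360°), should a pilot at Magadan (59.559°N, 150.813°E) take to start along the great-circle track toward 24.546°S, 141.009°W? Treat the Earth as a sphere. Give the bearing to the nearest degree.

121°

Δλ = -141.009 − 150.813 = -291.822°; wrapped into (−180°, 180°]: 68.178°.
θ = atan2( sin Δλ · cos φ₂ , cos φ₁ · sin φ₂ − sin φ₁ · cos φ₂ · cos Δλ )
  = atan2(0.84445, -0.50199) = 120.730° → normalised to [0°, 360°): 120.730°.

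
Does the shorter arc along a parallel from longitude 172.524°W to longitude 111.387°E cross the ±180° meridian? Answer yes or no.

Yes

Naïve |111.387 − -172.524| = 283.911° > 180°, so the shorter arc goes the other way round — across 180°.
Signed shortest Δλ = ((111.387 − -172.524 + 180) mod 360) − 180 = -76.089°.
Going west by 76.089° from -172.524° passes through 180° before reaching +111.387°.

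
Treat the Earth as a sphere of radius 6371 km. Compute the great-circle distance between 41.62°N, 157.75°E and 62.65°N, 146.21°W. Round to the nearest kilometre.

Δλ = -146.21 − 157.75 = -303.96°; wrapped into (−180°, 180°]: 56.04°.
Δφ = 62.65 − 41.62 = 21.03°.
a = sin²(Δφ/2) + cos φ₁ · cos φ₂ · sin²(Δλ/2) = 0.109101.
c = 2·atan2(√a, √(1−a)) = 0.67325 rad → d = 6371·c ≈ 4289.29 km.

4289 km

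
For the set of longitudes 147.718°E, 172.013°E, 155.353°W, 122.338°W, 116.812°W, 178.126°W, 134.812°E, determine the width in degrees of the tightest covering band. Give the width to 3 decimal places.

Sort the longitudes: -178.126°, -155.353°, -122.338°, -116.812°, +134.812°, +147.718°, +172.013°.
Eastward gaps between consecutive values (wrapping around): 22.773°, 33.015°, 5.526°, 251.624°, 12.906°, 24.295°, 9.861°.
Largest gap = 251.624° ⇒ minimal covering band is its complement: 360° − 251.624° = 108.376°.
Band runs from +134.812° eastward to -116.812°, crossing the antimeridian.

108.376°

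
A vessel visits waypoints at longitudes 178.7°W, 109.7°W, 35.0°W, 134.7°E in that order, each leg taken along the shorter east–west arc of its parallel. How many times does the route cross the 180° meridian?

Leg 1: -178.7° → -109.7°, shortest Δλ = 69.0° (east) — does not cross 180°.
Leg 2: -109.7° → -35.0°, shortest Δλ = 74.7° (east) — does not cross 180°.
Leg 3: -35.0° → +134.7°, shortest Δλ = 169.7° (east) — does not cross 180°.
Total crossings: 0.

0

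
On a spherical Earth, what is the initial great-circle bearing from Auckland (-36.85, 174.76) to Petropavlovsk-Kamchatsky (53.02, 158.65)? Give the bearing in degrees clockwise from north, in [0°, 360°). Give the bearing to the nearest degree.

Δλ = 158.65 − 174.76 = -16.11°.
θ = atan2( sin Δλ · cos φ₂ , cos φ₁ · sin φ₂ − sin φ₁ · cos φ₂ · cos Δλ )
  = atan2(-0.16692, 0.98583) = -9.610° → normalised to [0°, 360°): 350.390°.

350°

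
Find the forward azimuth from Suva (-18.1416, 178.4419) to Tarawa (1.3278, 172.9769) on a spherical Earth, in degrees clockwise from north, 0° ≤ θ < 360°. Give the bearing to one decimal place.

Δλ = 172.9769 − 178.4419 = -5.4650°.
θ = atan2( sin Δλ · cos φ₂ , cos φ₁ · sin φ₂ − sin φ₁ · cos φ₂ · cos Δλ )
  = atan2(-0.09521, 0.33189) = -16.007° → normalised to [0°, 360°): 343.993°.

344.0°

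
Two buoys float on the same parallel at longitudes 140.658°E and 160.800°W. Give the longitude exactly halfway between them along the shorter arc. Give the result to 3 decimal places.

169.929°E

Signed shortest Δλ from +140.658° to -160.800° is +58.542°.
Midpoint longitude = +140.658° + (+58.542°)/2 = +140.658° + 29.271° = +169.929°.
(The naïve average (+140.658 + -160.800)/2 = -10.071° is on the wrong side of the globe.)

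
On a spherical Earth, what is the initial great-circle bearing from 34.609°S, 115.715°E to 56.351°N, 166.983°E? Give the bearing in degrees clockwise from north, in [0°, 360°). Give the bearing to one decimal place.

26.1°

Δλ = 166.983 − 115.715 = 51.268°.
θ = atan2( sin Δλ · cos φ₂ , cos φ₁ · sin φ₂ − sin φ₁ · cos φ₂ · cos Δλ )
  = atan2(0.43225, 0.88205) = 26.107° → normalised to [0°, 360°): 26.107°.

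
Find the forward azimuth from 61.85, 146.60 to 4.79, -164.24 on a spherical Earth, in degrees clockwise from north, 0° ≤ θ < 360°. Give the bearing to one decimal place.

125.4°

Δλ = -164.24 − 146.60 = -310.84°; wrapped into (−180°, 180°]: 49.16°.
θ = atan2( sin Δλ · cos φ₂ , cos φ₁ · sin φ₂ − sin φ₁ · cos φ₂ · cos Δλ )
  = atan2(0.75390, -0.53519) = 125.371° → normalised to [0°, 360°): 125.371°.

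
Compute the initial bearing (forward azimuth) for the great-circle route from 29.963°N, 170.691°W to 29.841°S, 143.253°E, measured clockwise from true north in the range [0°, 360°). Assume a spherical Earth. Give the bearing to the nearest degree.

220°

Δλ = 143.253 − -170.691 = 313.944°; wrapped into (−180°, 180°]: -46.056°.
θ = atan2( sin Δλ · cos φ₂ , cos φ₁ · sin φ₂ − sin φ₁ · cos φ₂ · cos Δλ )
  = atan2(-0.62455, -0.73173) = -139.518° → normalised to [0°, 360°): 220.482°.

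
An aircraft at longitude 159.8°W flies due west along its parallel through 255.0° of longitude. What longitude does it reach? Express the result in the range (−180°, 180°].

Start at -159.8°; shift −255.0° → -414.8°.
-414.8° lies outside (−180°, 180°]; add 360° → -54.8°.

54.8°W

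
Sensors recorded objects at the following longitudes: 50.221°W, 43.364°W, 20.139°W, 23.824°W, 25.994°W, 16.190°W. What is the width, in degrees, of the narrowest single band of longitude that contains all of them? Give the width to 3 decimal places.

34.031°

Sort the longitudes: -50.221°, -43.364°, -25.994°, -23.824°, -20.139°, -16.190°.
Eastward gaps between consecutive values (wrapping around): 6.857°, 17.370°, 2.170°, 3.685°, 3.949°, 325.969°.
Largest gap = 325.969° ⇒ minimal covering band is its complement: 360° − 325.969° = 34.031°.
Band runs from -50.221° eastward to -16.190°.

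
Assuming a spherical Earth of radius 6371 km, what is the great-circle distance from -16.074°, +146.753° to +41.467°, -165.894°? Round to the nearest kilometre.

Δλ = -165.894 − 146.753 = -312.647°; wrapped into (−180°, 180°]: 47.353°.
Δφ = 41.467 − -16.074 = 57.541°.
a = sin²(Δφ/2) + cos φ₁ · cos φ₂ · sin²(Δλ/2) = 0.347766.
c = 2·atan2(√a, √(1−a)) = 1.26142 rad → d = 6371·c ≈ 8036.49 km.

8036 km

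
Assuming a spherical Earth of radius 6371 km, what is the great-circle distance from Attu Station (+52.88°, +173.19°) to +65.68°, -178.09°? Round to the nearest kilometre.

1504 km

Δλ = -178.09 − 173.19 = -351.28°; wrapped into (−180°, 180°]: 8.72°.
Δφ = 65.68 − 52.88 = 12.80°.
a = sin²(Δφ/2) + cos φ₁ · cos φ₂ · sin²(Δλ/2) = 0.013862.
c = 2·atan2(√a, √(1−a)) = 0.23602 rad → d = 6371·c ≈ 1503.68 km.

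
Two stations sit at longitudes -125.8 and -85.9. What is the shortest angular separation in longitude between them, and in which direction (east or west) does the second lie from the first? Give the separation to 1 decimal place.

Raw difference: -85.9 − -125.8 = 39.9°.
Normalise into (−180°, 180°]: 39.9° stays 39.9°.
Positive ⇒ the second point lies to the east; separation 39.9°.

39.9° east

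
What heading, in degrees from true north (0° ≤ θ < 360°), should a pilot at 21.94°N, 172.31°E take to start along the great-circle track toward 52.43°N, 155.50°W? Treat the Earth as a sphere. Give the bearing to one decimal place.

30.9°

Δλ = -155.50 − 172.31 = -327.81°; wrapped into (−180°, 180°]: 32.19°.
θ = atan2( sin Δλ · cos φ₂ , cos φ₁ · sin φ₂ − sin φ₁ · cos φ₂ · cos Δλ )
  = atan2(0.32482, 0.54241) = 30.915° → normalised to [0°, 360°): 30.915°.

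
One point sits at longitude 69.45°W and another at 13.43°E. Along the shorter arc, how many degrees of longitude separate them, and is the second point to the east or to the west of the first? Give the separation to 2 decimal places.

Raw difference: 13.43 − -69.45 = 82.88°.
Normalise into (−180°, 180°]: 82.88° stays 82.88°.
Positive ⇒ the second point lies to the east; separation 82.88°.

82.88° east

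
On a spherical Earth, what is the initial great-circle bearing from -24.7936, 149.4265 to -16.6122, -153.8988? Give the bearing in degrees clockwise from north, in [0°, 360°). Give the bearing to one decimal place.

Δλ = -153.8988 − 149.4265 = -303.3253°; wrapped into (−180°, 180°]: 56.6747°.
θ = atan2( sin Δλ · cos φ₂ , cos φ₁ · sin φ₂ − sin φ₁ · cos φ₂ · cos Δλ )
  = atan2(0.80069, -0.03877) = 92.772° → normalised to [0°, 360°): 92.772°.

92.8°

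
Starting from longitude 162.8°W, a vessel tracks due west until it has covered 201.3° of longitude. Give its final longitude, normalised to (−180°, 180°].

Start at -162.8°; shift −201.3° → -364.1°.
-364.1° lies outside (−180°, 180°]; add 360° → -4.1°.

4.1°W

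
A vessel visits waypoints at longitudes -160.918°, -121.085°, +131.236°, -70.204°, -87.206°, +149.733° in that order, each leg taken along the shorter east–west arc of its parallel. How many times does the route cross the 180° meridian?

3

Leg 1: -160.918° → -121.085°, shortest Δλ = 39.833° (east) — does not cross 180°.
Leg 2: -121.085° → +131.236°, shortest Δλ = -107.679° (west) — crosses 180°.
Leg 3: +131.236° → -70.204°, shortest Δλ = 158.56° (east) — crosses 180°.
Leg 4: -70.204° → -87.206°, shortest Δλ = -17.002° (west) — does not cross 180°.
Leg 5: -87.206° → +149.733°, shortest Δλ = -123.061° (west) — crosses 180°.
Total crossings: 3.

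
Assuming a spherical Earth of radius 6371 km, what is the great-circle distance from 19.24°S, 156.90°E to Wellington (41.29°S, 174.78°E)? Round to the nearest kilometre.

2980 km

Δλ = 174.78 − 156.90 = 17.88°.
Δφ = -41.29 − -19.24 = -22.05°.
a = sin²(Δφ/2) + cos φ₁ · cos φ₂ · sin²(Δλ/2) = 0.053703.
c = 2·atan2(√a, √(1−a)) = 0.46773 rad → d = 6371·c ≈ 2979.92 km.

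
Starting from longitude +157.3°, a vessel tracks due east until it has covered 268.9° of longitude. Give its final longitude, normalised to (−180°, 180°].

Start at +157.3°; shift +268.9° → +426.2°.
+426.2° lies outside (−180°, 180°]; subtract 360° → +66.2°.

+66.2°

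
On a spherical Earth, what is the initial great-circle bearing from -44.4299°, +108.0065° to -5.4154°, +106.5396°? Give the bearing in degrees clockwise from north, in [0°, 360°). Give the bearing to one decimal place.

357.7°

Δλ = 106.5396 − 108.0065 = -1.4669°.
θ = atan2( sin Δλ · cos φ₂ , cos φ₁ · sin φ₂ − sin φ₁ · cos φ₂ · cos Δλ )
  = atan2(-0.02549, 0.62929) = -2.319° → normalised to [0°, 360°): 357.681°.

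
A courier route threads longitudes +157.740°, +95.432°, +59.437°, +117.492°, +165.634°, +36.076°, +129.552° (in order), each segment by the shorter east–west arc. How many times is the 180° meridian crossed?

Leg 1: +157.740° → +95.432°, shortest Δλ = -62.308° (west) — does not cross 180°.
Leg 2: +95.432° → +59.437°, shortest Δλ = -35.995° (west) — does not cross 180°.
Leg 3: +59.437° → +117.492°, shortest Δλ = 58.055° (east) — does not cross 180°.
Leg 4: +117.492° → +165.634°, shortest Δλ = 48.142° (east) — does not cross 180°.
Leg 5: +165.634° → +36.076°, shortest Δλ = -129.558° (west) — does not cross 180°.
Leg 6: +36.076° → +129.552°, shortest Δλ = 93.476° (east) — does not cross 180°.
Total crossings: 0.

0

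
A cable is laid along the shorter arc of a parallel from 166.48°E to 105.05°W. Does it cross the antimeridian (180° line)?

Naïve |-105.05 − 166.48| = 271.53° > 180°, so the shorter arc goes the other way round — across 180°.
Signed shortest Δλ = ((-105.05 − 166.48 + 180) mod 360) − 180 = 88.47°.
Going east by 88.47° from +166.48° passes through 180° before reaching -105.05°.

Yes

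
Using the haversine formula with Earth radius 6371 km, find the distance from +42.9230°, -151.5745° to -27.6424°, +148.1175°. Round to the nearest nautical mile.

5385 nmi

Δλ = 148.1175 − -151.5745 = 299.6920°; wrapped into (−180°, 180°]: -60.3080°.
Δφ = -27.6424 − 42.9230 = -70.5654°.
a = sin²(Δφ/2) + cos φ₁ · cos φ₂ · sin²(Δλ/2) = 0.497319.
c = 2·atan2(√a, √(1−a)) = 1.56543 rad → d = 6371·c ≈ 9973.38 km ≈ 5385.20 nmi.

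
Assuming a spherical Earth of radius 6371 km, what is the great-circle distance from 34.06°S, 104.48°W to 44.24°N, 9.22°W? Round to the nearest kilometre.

12947 km

Δλ = -9.22 − -104.48 = 95.26°.
Δφ = 44.24 − -34.06 = 78.30°.
a = sin²(Δφ/2) + cos φ₁ · cos φ₂ · sin²(Δλ/2) = 0.722573.
c = 2·atan2(√a, √(1−a)) = 2.03213 rad → d = 6371·c ≈ 12946.73 km.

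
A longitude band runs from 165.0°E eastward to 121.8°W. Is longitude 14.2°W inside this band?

No

Band width going east from +165.0° to -121.8°: ((-121.8 − 165.0) mod 360) = 73.2°.
Offset of -14.2° east of the west edge: ((-14.2 − 165.0) mod 360) = 180.8°.
180.8° > 73.2° ⇒ outside.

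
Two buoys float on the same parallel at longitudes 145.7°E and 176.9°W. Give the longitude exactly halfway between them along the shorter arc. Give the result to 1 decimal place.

164.4°E

Signed shortest Δλ from +145.7° to -176.9° is +37.4°.
Midpoint longitude = +145.7° + (+37.4°)/2 = +145.7° + 18.7° = +164.4°.
(The naïve average (+145.7 + -176.9)/2 = -15.6° is on the wrong side of the globe.)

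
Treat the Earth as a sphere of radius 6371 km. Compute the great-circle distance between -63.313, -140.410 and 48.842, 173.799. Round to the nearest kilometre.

13100 km

Δλ = 173.799 − -140.410 = 314.209°; wrapped into (−180°, 180°]: -45.791°.
Δφ = 48.842 − -63.313 = 112.155°.
a = sin²(Δφ/2) + cos φ₁ · cos φ₂ · sin²(Δλ/2) = 0.733296.
c = 2·atan2(√a, √(1−a)) = 2.05623 rad → d = 6371·c ≈ 13100.24 km.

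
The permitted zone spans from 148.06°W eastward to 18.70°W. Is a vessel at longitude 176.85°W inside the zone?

Band width going east from -148.06° to -18.70°: ((-18.70 − -148.06) mod 360) = 129.36°.
Offset of -176.85° east of the west edge: ((-176.85 − -148.06) mod 360) = 331.21°.
331.21° > 129.36° ⇒ outside.

No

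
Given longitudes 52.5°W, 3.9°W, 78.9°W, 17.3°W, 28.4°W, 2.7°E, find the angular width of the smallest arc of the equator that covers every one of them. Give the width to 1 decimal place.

81.6°

Sort the longitudes: -78.9°, -52.5°, -28.4°, -17.3°, -3.9°, +2.7°.
Eastward gaps between consecutive values (wrapping around): 26.4°, 24.1°, 11.1°, 13.4°, 6.6°, 278.4°.
Largest gap = 278.4° ⇒ minimal covering band is its complement: 360° − 278.4° = 81.6°.
Band runs from -78.9° eastward to +2.7°.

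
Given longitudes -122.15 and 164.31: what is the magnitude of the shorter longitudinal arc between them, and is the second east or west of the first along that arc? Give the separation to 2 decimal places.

73.54° west

Raw difference: 164.31 − -122.15 = 286.46°.
Normalise into (−180°, 180°]: 286.46° − 360° = -73.54°.
Negative ⇒ the second point lies to the west; separation 73.54°.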